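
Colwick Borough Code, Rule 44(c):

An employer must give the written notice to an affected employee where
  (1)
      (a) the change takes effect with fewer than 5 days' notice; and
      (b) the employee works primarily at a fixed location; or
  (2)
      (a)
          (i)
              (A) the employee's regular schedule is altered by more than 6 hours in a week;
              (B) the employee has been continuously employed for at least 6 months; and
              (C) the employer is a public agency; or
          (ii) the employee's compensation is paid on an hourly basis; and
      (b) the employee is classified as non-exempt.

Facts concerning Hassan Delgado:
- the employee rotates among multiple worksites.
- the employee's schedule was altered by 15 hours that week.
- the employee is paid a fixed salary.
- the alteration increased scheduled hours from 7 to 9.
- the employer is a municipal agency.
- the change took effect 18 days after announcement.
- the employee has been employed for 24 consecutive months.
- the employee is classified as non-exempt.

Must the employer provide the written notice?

(a) < 5 days' notice — not met.
(b) fixed location — not met.
So (1) is not satisfied (F AND F).
(A) schedule shift > 6h — met.
(B) tenure ≥ 6 mo. — met.
(C) public agency — holds.
So (i) is satisfied (T AND T AND T).
(ii) hourly-paid — not satisfied.
(a) = T OR F = true.
(b) non-exempt — met.
(2) = T AND T = true.
So Overall is satisfied (F OR T).

Yes — required.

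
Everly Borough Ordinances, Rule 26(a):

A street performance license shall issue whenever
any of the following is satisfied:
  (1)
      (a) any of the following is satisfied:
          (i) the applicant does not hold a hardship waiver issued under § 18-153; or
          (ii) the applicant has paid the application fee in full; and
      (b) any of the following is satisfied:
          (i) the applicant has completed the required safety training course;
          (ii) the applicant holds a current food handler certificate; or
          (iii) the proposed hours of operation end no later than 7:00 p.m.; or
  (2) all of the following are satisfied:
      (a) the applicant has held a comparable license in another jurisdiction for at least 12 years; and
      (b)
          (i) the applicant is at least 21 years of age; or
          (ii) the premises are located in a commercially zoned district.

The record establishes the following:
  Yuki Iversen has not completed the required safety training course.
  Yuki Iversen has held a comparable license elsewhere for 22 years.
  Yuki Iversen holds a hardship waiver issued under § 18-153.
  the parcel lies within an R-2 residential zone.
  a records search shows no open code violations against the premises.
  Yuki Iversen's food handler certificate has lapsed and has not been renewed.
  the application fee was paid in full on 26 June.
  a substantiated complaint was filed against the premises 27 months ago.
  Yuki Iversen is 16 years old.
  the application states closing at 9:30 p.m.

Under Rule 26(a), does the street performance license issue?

(i) not (hardship waiver) — fails.
(ii) fee paid — holds.
(a): F OR T → true.
(i) safety training — fails.
(ii) food handler cert. — not met.
(iii) closes by 7 p.m. — not met.
(b): F OR F OR F → false.
(1): T AND F → false.
(a) prior license ≥ 12 yr — met.
(i) age ≥ 21 — fails.
(ii) commercially zoned — fails.
(b) = F OR F = false.
So (2) is not satisfied (T AND F).
Overall: F OR F → false.

No — denied.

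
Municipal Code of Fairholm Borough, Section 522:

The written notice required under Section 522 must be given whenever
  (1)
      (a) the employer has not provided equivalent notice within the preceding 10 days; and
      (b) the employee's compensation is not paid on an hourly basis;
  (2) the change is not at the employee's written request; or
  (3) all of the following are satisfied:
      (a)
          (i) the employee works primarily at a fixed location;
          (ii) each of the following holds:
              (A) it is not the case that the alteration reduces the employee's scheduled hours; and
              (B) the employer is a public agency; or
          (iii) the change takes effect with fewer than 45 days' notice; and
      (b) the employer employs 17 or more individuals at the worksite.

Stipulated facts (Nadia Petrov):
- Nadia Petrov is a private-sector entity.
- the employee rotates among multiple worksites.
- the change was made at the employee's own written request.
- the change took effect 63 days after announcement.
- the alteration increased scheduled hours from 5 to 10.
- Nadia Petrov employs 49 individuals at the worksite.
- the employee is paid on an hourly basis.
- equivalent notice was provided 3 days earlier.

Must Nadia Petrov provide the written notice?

(a) no recent notice — not met.
(b) not (hourly-paid) — fails.
(1) = F AND F = false.
(2) not employee-requested — not satisfied.
(i) fixed location — fails.
(A) not (hours reduced) — satisfied.
(B) public agency — not met.
(ii): T AND F → false.
(iii) < 45 days' notice — fails.
So (a) is not satisfied (F OR F OR F).
(b) ≥ 17 at site — met.
(3): F AND T → false.
Overall: F OR F OR F → false.

No — not required.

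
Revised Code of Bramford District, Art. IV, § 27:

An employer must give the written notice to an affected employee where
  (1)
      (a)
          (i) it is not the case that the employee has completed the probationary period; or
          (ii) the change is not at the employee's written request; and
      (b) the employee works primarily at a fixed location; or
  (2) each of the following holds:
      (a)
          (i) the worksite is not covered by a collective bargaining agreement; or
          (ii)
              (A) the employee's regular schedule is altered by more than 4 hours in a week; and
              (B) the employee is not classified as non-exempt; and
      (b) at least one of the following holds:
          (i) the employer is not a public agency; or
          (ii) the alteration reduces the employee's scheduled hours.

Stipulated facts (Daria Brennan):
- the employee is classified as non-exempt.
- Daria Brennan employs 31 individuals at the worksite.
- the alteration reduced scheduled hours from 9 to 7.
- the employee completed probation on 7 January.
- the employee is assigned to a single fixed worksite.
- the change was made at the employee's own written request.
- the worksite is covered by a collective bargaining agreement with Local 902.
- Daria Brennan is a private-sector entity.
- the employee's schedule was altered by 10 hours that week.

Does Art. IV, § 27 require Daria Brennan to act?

No — not required.

(i) not (past probation) — not met.
(ii) not employee-requested — not met.
(a): F OR F → false.
(b) fixed location — met.
(1): F AND T → false.
(i) no CBA — fails.
(A) schedule shift > 4h — holds.
(B) not (non-exempt) — not met.
So (ii) is not satisfied (T AND F).
So (a) is not satisfied (F OR F).
(i) not (public agency) — satisfied.
(ii) hours reduced — holds.
(b) = T OR T = true.
(2): F AND T → false.
Overall: F OR F → false.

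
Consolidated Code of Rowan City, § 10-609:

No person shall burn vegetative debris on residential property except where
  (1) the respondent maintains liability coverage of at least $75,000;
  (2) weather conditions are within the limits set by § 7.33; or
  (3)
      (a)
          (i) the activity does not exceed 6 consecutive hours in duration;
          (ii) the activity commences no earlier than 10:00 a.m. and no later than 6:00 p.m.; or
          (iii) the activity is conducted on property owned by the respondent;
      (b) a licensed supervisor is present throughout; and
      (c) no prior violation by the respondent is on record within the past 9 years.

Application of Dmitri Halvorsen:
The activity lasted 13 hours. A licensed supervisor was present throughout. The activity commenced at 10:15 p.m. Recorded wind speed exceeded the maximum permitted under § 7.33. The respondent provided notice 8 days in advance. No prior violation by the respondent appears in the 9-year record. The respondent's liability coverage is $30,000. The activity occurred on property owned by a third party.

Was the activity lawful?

No — unlawful.

(1) coverage ≥ $75,000 — fails.
(2) weather ok — fails.
(i) ≤ 6 hrs duration — not met.
(ii) start within hours — fails.
(iii) own property — fails.
(a): F OR F OR F → false.
(b) supervisor present — holds.
(c) no prior violation — satisfied.
(3) = F AND T AND T = false.
Overall = F OR F OR F = false.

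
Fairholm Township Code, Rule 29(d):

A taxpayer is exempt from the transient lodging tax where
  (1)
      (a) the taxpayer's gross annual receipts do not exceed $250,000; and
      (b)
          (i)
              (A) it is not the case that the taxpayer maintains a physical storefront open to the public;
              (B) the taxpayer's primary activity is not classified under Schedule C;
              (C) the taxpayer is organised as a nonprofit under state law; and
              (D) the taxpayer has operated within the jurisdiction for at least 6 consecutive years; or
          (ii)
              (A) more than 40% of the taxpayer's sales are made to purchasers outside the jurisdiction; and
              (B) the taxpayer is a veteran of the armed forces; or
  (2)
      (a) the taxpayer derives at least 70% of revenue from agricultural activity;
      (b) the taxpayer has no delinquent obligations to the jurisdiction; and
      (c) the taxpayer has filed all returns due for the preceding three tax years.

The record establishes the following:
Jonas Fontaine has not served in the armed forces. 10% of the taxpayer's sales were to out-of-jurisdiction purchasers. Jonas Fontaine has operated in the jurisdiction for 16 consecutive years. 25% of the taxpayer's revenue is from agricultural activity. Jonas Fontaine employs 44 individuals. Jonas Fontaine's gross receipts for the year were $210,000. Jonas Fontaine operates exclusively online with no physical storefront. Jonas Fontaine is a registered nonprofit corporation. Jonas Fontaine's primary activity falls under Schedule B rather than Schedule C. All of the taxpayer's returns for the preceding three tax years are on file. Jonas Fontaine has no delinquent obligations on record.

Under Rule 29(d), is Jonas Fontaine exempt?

(a) receipts ≤ $250,000 — met.
(A) not (has storefront) — satisfied.
(B) not (Schedule C activity) — satisfied.
(C) nonprofit — holds.
(D) ≥ 6 yrs in jurisdiction — satisfied.
(i) = T AND T AND T AND T = true.
(A) >40% out-of-jur. sales — fails.
(B) veteran — not satisfied.
(ii): F AND F → false.
So (b) is satisfied (T OR F).
(1): T AND T → true.
(a) ≥70% agricultural — not met.
(b) no delinquency — met.
(c) returns current — holds.
(2) = F AND T AND T = false.
So Overall is satisfied (T OR F).

Yes — exempt.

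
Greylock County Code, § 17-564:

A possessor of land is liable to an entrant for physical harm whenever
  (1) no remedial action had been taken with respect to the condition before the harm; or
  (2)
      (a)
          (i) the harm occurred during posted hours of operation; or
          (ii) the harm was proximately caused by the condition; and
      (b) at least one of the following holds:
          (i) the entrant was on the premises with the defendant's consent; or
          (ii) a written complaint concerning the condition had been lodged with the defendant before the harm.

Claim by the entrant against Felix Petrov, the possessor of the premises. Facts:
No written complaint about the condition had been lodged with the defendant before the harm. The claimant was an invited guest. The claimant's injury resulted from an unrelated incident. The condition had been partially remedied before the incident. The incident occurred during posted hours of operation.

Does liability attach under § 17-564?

(1) no remedial action — not satisfied.
(i) during posted hours — met.
(ii) proximate cause — not met.
So (a) is satisfied (T OR F).
(i) consent to enter — holds.
(ii) complaint lodged — not met.
(b): T OR F → true.
(2): T AND T → true.
Overall = F OR T = true.

Yes — liable.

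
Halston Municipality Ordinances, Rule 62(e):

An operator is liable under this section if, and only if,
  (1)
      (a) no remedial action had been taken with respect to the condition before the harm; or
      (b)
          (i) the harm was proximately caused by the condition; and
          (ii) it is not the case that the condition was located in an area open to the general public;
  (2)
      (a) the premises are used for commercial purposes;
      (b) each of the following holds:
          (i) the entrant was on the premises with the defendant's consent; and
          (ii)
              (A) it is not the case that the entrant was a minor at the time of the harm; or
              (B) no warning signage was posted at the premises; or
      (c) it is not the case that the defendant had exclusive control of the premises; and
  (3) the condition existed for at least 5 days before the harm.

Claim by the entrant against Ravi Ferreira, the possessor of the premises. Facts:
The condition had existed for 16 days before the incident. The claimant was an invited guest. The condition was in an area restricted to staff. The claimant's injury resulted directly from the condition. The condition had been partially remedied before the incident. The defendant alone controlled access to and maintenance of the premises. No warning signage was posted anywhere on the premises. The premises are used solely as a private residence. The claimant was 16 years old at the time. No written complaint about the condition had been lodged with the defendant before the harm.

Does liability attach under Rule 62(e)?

(a) no remedial action — not met.
(i) proximate cause — holds.
(ii) not (public area) — met.
(b): T AND T → true.
(1): F OR T → true.
(a) commercial use — not met.
(i) consent to enter — satisfied.
(A) not (entrant a minor) — not met.
(B) no signage posted — holds.
(ii) = F OR T = true.
(b) = T AND T = true.
(c) not (exclusive control) — fails.
(2) = F OR T OR F = true.
(3) condition ≥5 days old — holds.
So Overall is satisfied (T AND T AND T).

Yes — liable.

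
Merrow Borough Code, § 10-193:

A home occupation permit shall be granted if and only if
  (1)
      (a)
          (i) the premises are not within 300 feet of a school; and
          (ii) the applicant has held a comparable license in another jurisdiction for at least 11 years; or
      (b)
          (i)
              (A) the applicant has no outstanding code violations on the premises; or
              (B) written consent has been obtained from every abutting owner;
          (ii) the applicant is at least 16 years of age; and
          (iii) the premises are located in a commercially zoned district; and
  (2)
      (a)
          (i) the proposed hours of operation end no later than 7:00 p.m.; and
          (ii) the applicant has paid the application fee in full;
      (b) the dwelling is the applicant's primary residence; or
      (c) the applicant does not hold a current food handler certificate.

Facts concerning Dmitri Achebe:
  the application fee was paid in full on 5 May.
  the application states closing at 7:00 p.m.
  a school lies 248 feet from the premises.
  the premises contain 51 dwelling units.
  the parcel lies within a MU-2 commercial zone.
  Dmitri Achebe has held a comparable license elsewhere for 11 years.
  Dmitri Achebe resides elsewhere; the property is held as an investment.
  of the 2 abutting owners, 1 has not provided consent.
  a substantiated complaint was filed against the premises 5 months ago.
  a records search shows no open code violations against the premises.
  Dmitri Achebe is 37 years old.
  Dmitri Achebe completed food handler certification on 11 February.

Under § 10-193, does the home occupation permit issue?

Yes — granted.

(i) ≥300 ft from school — not satisfied.
(ii) prior license ≥ 11 yr — satisfied.
So (a) is not satisfied (F AND T).
(A) no code violations — satisfied.
(B) all abutters consent — fails.
(i) = T OR F = true.
(ii) age ≥ 16 — satisfied.
(iii) commercially zoned — holds.
So (b) is satisfied (T AND T AND T).
So (1) is satisfied (F OR T).
(i) closes by 7 p.m. — met.
(ii) fee paid — met.
So (a) is satisfied (T AND T).
(b) primary residence — fails.
(c) not (food handler cert.) — fails.
(2): T OR F OR F → true.
Overall: T AND T → true.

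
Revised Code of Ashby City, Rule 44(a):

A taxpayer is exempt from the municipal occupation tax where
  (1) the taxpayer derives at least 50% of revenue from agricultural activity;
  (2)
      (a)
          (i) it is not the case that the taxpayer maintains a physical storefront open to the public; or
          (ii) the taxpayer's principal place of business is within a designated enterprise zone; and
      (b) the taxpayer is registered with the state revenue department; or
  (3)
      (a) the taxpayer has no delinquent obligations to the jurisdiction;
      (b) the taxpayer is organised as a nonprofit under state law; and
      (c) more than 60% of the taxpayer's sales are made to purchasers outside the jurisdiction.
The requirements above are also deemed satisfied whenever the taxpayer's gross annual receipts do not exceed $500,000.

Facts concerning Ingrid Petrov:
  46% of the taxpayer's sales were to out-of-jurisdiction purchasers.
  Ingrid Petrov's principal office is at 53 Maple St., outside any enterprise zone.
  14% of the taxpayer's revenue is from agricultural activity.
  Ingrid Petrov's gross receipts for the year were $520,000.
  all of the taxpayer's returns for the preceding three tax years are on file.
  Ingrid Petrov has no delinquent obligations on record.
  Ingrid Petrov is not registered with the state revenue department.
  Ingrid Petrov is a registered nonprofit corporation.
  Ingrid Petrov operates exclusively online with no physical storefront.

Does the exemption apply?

No — not exempt.

(1) ≥50% agricultural — not satisfied.
(i) not (has storefront) — met.
(ii) in enterprise zone — not met.
(a) = T OR F = true.
(b) state-registered — not met.
(2) = T AND F = false.
(a) no delinquency — holds.
(b) nonprofit — satisfied.
(c) >60% out-of-jur. sales — not satisfied.
(3) = T AND T AND F = false.
Overall: F OR F OR F → false.
Exception (receipts ≤ $500,000) — not satisfied.
Result: main false OR exception false → false.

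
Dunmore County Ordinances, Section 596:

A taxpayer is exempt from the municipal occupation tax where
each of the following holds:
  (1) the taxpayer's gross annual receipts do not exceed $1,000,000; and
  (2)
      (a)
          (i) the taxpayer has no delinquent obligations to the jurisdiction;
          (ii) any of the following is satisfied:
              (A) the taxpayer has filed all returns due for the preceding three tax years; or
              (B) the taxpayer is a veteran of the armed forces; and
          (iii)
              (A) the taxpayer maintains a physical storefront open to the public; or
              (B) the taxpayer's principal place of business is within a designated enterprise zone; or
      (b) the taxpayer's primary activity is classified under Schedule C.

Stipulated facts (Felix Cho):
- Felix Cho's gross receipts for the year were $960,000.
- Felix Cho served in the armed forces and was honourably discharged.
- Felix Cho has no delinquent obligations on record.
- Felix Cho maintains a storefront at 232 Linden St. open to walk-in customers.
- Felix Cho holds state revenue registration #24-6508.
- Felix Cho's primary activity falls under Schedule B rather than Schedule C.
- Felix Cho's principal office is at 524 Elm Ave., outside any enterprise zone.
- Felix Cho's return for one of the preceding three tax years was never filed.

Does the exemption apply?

(1) receipts ≤ $1,000,000 — met.
(i) no delinquency — satisfied.
(A) returns current — fails.
(B) veteran — holds.
So (ii) is satisfied (F OR T).
(A) has storefront — satisfied.
(B) in enterprise zone — fails.
(iii): T OR F → true.
(a) = T AND T AND T = true.
(b) Schedule C activity — fails.
(2) = T OR F = true.
Overall: T AND T → true.

Yes — exempt.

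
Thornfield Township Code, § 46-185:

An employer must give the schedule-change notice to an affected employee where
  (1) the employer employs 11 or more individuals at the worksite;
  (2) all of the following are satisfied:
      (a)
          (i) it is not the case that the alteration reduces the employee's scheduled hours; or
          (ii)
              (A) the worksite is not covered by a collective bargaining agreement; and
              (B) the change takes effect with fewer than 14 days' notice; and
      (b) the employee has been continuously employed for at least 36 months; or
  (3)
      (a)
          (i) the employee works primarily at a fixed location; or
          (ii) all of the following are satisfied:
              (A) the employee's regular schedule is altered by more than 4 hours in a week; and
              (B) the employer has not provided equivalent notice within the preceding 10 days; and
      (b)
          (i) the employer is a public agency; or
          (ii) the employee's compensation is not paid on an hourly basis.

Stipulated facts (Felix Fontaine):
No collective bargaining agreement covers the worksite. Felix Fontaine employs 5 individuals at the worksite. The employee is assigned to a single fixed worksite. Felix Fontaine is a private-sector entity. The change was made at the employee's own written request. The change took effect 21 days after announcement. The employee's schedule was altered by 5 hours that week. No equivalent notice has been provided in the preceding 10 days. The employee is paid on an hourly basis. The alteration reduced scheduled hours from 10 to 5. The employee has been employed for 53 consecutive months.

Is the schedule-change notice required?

(1) ≥ 11 at site — fails.
(i) not (hours reduced) — not met.
(A) no CBA — met.
(B) < 14 days' notice — not met.
So (ii) is not satisfied (T AND F).
(a) = F OR F = false.
(b) tenure ≥ 36 mo. — satisfied.
(2): F AND T → false.
(i) fixed location — met.
(A) schedule shift > 4h — holds.
(B) no recent notice — holds.
(ii): T AND T → true.
So (a) is satisfied (T OR T).
(i) public agency — not satisfied.
(ii) not (hourly-paid) — not met.
So (b) is not satisfied (F OR F).
So (3) is not satisfied (T AND F).
Overall = F OR F OR F = false.

No — not required.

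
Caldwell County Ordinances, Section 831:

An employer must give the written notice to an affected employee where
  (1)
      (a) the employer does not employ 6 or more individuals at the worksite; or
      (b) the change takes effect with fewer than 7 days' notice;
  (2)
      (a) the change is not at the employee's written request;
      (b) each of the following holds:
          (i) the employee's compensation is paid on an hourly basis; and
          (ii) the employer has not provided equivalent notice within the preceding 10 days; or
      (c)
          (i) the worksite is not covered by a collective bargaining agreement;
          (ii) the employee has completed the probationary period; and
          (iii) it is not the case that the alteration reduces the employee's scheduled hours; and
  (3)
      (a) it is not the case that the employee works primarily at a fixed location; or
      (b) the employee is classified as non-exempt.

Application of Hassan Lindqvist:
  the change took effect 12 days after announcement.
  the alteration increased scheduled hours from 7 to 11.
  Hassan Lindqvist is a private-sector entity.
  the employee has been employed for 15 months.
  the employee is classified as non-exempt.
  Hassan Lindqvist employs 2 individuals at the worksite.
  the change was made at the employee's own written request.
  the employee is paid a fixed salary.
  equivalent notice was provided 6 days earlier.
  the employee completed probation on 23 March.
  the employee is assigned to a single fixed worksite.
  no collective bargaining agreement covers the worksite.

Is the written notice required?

Yes — required.

(a) not (≥ 6 at site) — holds.
(b) < 7 days' notice — fails.
(1): T OR F → true.
(a) not employee-requested — not satisfied.
(i) hourly-paid — fails.
(ii) no recent notice — not met.
(b): F AND F → false.
(i) no CBA — met.
(ii) past probation — holds.
(iii) not (hours reduced) — satisfied.
So (c) is satisfied (T AND T AND T).
(2) = F OR F OR T = true.
(a) not (fixed location) — not satisfied.
(b) non-exempt — satisfied.
So (3) is satisfied (F OR T).
Overall: T AND T AND T → true.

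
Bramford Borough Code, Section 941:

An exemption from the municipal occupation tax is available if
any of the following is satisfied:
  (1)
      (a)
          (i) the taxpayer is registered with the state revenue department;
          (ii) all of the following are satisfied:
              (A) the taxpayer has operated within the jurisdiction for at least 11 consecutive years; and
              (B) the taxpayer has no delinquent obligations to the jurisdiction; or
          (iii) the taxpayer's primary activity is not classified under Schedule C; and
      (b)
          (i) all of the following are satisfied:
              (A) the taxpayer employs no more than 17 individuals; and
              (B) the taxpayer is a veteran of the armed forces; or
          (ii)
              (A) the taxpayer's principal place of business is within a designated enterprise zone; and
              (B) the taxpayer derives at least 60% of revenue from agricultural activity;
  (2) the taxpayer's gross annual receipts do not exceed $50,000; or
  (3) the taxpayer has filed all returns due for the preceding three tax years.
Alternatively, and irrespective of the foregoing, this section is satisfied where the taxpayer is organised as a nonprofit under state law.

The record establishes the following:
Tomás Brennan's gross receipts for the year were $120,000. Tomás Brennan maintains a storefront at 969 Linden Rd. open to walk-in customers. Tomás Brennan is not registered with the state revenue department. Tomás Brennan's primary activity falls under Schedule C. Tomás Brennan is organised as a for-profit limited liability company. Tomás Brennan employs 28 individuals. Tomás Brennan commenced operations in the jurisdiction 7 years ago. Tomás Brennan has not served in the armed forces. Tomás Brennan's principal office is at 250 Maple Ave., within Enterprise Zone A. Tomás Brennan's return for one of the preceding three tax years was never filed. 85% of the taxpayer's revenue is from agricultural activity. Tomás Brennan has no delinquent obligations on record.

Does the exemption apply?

No — not exempt.

(i) state-registered — fails.
(A) ≥ 11 yrs in jurisdiction — not met.
(B) no delinquency — holds.
(ii): F AND T → false.
(iii) not (Schedule C activity) — fails.
So (a) is not satisfied (F OR F OR F).
(A) ≤ 17 employees — not satisfied.
(B) veteran — fails.
So (i) is not satisfied (F AND F).
(A) in enterprise zone — holds.
(B) ≥60% agricultural — satisfied.
So (ii) is satisfied (T AND T).
(b) = F OR T = true.
So (1) is not satisfied (F AND T).
(2) receipts ≤ $50,000 — not met.
(3) returns current — not met.
Overall = F OR F OR F = false.
Exception (nonprofit) — not satisfied.
Result: main false OR exception false → false.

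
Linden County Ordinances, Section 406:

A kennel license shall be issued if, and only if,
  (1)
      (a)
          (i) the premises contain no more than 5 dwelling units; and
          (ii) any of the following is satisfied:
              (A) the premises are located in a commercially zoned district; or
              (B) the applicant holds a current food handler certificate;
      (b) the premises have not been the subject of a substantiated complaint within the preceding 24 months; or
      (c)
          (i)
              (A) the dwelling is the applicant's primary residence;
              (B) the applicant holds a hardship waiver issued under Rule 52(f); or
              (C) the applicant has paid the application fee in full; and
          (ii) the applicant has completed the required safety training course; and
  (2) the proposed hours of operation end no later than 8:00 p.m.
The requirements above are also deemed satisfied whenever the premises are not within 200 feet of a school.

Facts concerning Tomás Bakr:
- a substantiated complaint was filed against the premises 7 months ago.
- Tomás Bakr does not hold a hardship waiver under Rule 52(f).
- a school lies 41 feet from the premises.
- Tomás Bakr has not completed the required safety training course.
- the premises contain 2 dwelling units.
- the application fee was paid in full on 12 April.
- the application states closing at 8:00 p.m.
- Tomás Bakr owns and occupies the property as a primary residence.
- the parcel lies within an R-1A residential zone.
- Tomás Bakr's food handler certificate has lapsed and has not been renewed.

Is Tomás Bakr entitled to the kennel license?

No — denied.

(i) ≤ 5 units — met.
(A) commercially zoned — not satisfied.
(B) food handler cert. — fails.
So (ii) is not satisfied (F OR F).
(a) = T AND F = false.
(b) no complaint in 24 mo. — not satisfied.
(A) primary residence — holds.
(B) hardship waiver — fails.
(C) fee paid — holds.
So (i) is satisfied (T OR F OR T).
(ii) safety training — fails.
(c) = T AND F = false.
So (1) is not satisfied (F OR F OR F).
(2) closes by 8 p.m. — satisfied.
So Overall is not satisfied (F AND T).
Exception (≥200 ft from school) — not satisfied.
Result: main false OR exception false → false.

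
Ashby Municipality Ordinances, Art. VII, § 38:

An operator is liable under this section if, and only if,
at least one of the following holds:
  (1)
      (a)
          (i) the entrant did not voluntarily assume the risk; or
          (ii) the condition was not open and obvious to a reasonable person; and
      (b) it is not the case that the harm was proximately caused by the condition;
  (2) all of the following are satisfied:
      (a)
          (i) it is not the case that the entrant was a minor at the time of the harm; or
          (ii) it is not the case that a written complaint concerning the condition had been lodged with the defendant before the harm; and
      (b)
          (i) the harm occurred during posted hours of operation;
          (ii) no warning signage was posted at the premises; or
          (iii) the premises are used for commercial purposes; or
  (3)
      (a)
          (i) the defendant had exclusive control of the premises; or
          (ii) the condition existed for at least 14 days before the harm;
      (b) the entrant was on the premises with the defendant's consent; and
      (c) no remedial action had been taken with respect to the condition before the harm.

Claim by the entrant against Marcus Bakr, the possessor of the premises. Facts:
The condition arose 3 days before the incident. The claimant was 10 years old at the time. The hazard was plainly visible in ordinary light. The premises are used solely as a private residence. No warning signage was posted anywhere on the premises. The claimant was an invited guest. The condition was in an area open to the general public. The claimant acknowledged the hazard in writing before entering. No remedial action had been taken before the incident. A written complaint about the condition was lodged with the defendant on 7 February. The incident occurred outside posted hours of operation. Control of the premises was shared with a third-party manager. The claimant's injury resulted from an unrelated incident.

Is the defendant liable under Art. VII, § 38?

(i) no assumed risk — not met.
(ii) not open/obvious — fails.
(a) = F OR F = false.
(b) not (proximate cause) — met.
So (1) is not satisfied (F AND T).
(i) not (entrant a minor) — not satisfied.
(ii) not (complaint lodged) — not satisfied.
So (a) is not satisfied (F OR F).
(i) during posted hours — fails.
(ii) no signage posted — met.
(iii) commercial use — fails.
(b) = F OR T OR F = true.
(2): F AND T → false.
(i) exclusive control — not satisfied.
(ii) condition ≥14 days old — not satisfied.
(a): F OR F → false.
(b) consent to enter — satisfied.
(c) no remedial action — satisfied.
(3) = F AND T AND T = false.
So Overall is not satisfied (F OR F OR F).

No — not liable.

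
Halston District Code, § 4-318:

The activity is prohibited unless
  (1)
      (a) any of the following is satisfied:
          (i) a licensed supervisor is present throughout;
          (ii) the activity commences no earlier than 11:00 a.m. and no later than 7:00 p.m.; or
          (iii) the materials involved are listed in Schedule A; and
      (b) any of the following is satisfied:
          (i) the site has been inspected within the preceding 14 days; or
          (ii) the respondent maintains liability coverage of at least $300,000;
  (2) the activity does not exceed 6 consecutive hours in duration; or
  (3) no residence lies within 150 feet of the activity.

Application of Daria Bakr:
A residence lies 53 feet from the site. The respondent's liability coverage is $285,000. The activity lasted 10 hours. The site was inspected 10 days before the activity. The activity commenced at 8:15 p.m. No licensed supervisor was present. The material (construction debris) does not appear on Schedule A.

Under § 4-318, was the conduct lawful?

No — unlawful.

(i) supervisor present — not met.
(ii) start within hours — not met.
(iii) Schedule A material — fails.
(a): F OR F OR F → false.
(i) site inspected — satisfied.
(ii) coverage ≥ $300,000 — fails.
(b): T OR F → true.
So (1) is not satisfied (F AND T).
(2) ≤ 6 hrs duration — not satisfied.
(3) no residence in 150 ft — not satisfied.
So Overall is not satisfied (F OR F OR F).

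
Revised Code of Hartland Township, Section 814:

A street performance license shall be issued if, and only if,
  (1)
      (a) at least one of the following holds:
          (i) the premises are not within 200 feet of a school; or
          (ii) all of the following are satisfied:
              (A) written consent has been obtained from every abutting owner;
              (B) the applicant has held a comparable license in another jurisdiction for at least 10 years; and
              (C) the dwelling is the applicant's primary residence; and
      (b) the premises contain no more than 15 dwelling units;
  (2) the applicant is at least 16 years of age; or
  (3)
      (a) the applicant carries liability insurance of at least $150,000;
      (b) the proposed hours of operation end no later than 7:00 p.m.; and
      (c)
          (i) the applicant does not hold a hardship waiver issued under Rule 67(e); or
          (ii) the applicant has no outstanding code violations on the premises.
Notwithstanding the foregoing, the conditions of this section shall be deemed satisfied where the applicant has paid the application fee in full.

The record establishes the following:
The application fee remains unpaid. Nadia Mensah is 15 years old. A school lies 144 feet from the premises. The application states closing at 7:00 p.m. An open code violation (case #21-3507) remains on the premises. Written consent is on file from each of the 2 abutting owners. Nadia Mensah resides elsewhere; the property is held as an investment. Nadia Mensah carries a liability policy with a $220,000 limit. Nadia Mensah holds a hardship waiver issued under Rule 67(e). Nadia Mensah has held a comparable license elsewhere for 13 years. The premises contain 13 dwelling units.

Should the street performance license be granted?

(i) ≥200 ft from school — fails.
(A) all abutters consent — satisfied.
(B) prior license ≥ 10 yr — met.
(C) primary residence — not satisfied.
So (ii) is not satisfied (T AND T AND F).
(a): F OR F → false.
(b) ≤ 15 units — satisfied.
(1): F AND T → false.
(2) age ≥ 16 — not met.
(a) insurance ≥ $150,000 — holds.
(b) closes by 7 p.m. — satisfied.
(i) not (hardship waiver) — fails.
(ii) no code violations — fails.
(c): F OR F → false.
So (3) is not satisfied (T AND T AND F).
Overall: F OR F OR F → false.
Exception (fee paid) — not satisfied.
Result: main false OR exception false → false.

No — denied.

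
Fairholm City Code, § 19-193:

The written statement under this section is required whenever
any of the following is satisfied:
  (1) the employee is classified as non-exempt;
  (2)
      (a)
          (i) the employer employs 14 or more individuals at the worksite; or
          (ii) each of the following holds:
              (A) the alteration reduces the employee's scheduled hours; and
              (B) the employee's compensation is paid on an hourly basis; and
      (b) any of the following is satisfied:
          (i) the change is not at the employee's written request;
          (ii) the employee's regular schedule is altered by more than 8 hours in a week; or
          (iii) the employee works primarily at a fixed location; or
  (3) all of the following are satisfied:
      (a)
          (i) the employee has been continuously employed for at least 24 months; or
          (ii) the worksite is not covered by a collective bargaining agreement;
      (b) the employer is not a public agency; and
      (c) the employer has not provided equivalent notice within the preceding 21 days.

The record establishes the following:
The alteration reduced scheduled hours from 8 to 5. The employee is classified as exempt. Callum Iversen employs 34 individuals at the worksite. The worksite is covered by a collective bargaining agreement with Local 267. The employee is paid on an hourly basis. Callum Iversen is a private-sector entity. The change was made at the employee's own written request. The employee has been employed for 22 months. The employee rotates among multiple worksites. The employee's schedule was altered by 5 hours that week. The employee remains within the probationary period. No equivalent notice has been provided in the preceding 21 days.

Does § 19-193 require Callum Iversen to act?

No — not required.

(1) non-exempt — fails.
(i) ≥ 14 at site — satisfied.
(A) hours reduced — holds.
(B) hourly-paid — satisfied.
(ii) = T AND T = true.
(a) = T OR T = true.
(i) not employee-requested — fails.
(ii) schedule shift > 8h — fails.
(iii) fixed location — fails.
(b) = F OR F OR F = false.
(2) = T AND F = false.
(i) tenure ≥ 24 mo. — not met.
(ii) no CBA — fails.
(a): F OR F → false.
(b) not (public agency) — holds.
(c) no recent notice — holds.
(3): F AND T AND T → false.
Overall: F OR F OR F → false.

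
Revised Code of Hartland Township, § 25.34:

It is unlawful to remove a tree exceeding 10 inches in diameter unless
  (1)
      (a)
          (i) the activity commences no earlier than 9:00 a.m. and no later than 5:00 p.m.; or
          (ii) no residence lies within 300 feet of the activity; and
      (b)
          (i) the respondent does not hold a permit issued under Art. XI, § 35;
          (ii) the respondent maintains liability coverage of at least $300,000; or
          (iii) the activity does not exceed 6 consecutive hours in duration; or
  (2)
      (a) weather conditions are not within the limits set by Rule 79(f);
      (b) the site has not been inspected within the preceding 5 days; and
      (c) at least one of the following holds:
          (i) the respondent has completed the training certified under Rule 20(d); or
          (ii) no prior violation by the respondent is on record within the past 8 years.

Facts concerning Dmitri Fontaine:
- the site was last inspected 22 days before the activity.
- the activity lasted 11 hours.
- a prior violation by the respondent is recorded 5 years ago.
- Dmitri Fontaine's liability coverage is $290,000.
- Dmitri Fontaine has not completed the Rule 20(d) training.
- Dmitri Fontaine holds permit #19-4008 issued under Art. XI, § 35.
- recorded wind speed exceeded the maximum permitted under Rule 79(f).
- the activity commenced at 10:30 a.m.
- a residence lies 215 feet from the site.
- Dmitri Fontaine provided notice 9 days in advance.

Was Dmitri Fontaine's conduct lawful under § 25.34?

No — unlawful.

(i) start within hours — holds.
(ii) no residence in 300 ft — not met.
So (a) is satisfied (T OR F).
(i) not (holds permit) — not satisfied.
(ii) coverage ≥ $300,000 — fails.
(iii) ≤ 6 hrs duration — not met.
So (b) is not satisfied (F OR F OR F).
(1) = T AND F = false.
(a) not (weather ok) — satisfied.
(b) not (site inspected) — met.
(i) training certified — fails.
(ii) no prior violation — not satisfied.
(c) = F OR F = false.
So (2) is not satisfied (T AND T AND F).
Overall = F OR F = false.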